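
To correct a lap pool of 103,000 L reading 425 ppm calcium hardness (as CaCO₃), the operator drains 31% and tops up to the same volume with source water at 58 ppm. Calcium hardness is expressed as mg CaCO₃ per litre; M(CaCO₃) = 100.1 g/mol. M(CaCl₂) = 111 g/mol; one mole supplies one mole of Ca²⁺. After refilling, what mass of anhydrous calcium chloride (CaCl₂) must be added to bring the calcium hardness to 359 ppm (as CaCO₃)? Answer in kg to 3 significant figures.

After draining 31% and refilling: 425 × 0.69 + 58 × 0.31 = 311.23 ppm.
Deficit to target: 359 − 311.23 = 47.77 mg/L.
As CaCO₃: 47.77 mg/L × 103,000 L = 4920 g; ÷ 100.1 = 49.15 mol Ca²⁺.
Mass: 49.15 × 111 = 5456 g.

5.46 kg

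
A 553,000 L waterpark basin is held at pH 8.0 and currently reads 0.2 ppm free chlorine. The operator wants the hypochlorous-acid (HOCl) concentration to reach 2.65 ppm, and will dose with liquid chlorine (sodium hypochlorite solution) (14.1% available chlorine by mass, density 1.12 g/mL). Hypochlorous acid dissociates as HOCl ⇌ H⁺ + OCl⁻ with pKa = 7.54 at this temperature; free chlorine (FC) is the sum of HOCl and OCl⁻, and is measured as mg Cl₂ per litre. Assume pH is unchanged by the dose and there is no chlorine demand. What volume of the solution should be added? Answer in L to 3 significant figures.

[OCl⁻]/[HOCl] = 10^(pH − pKa) = 10^(8.0 − 7.54) = 2.884; fraction as HOCl = 1/(1 + 2.884) = 0.2575.
Free chlorine required for 2.65 ppm HOCl: 2.65 / 0.2575 = 10.29 ppm.
FC to add: 10.29 − 0.2 = 10.09 mg/L as Cl₂.
Cl₂ equivalent: 10.09 mg/L × 553,000 L = 5581 g.
Product at 14.1% available Cl: 5581 / 0.141 = 39,580 g.
Volume: 39,580 g ÷ 1.12 g/mL = 35,340 mL.

35.3 L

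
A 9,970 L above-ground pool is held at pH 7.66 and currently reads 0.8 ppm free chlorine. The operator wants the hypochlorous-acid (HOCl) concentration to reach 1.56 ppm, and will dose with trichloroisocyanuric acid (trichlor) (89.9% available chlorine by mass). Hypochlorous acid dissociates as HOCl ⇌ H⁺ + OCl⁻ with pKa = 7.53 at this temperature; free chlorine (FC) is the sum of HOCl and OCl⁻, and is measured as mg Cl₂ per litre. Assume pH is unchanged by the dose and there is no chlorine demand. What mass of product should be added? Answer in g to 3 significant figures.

[OCl⁻]/[HOCl] = 10^(pH − pKa) = 10^(7.66 − 7.53) = 1.349; fraction as HOCl = 1/(1 + 1.349) = 0.4257.
Free chlorine required for 1.56 ppm HOCl: 1.56 / 0.4257 = 3.664 ppm.
FC to add: 3.664 − 0.8 = 2.864 mg/L as Cl₂.
Cl₂ equivalent: 2.864 mg/L × 9,970 L = 28.56 g.
Product at 89.9% available Cl: 28.56 / 0.899 = 31.77 g.

31.8 g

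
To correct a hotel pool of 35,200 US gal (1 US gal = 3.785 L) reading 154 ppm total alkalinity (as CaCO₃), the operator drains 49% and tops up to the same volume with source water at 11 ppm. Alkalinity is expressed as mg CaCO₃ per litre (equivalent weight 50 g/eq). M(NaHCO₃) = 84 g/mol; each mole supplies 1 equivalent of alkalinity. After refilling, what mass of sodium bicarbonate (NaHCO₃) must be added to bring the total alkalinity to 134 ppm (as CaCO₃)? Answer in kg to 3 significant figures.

Volume: 35,200 US gal × 3.785 L/gal = 133,232 L.
After draining 49% and refilling: 154 × 0.51 + 11 × 0.49 = 83.93 ppm.
Deficit to target: 134 − 83.93 = 50.07 mg/L.
As CaCO₃: 50.07 mg/L × 133,232 L = 6671 g; ÷ 50 g/eq ÷ 1 = 133.4 mol NaHCO₃.
Mass: 133.4 × 84 = 11,210 g.

11.2 kg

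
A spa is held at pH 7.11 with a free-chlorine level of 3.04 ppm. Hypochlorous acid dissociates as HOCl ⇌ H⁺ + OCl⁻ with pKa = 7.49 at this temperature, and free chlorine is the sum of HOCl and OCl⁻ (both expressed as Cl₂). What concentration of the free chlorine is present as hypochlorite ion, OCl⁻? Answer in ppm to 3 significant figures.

[OCl⁻]/[HOCl] = 10^(pH − pKa) = 10^(7.11 − 7.49) = 10^-0.38 = 0.4169.
Fraction as HOCl = 1 / (1 + 0.4169) = 0.7058.
OCl⁻ = (1 − 0.7058) × 3.04 ppm = 0.8944 ppm.

0.894 ppm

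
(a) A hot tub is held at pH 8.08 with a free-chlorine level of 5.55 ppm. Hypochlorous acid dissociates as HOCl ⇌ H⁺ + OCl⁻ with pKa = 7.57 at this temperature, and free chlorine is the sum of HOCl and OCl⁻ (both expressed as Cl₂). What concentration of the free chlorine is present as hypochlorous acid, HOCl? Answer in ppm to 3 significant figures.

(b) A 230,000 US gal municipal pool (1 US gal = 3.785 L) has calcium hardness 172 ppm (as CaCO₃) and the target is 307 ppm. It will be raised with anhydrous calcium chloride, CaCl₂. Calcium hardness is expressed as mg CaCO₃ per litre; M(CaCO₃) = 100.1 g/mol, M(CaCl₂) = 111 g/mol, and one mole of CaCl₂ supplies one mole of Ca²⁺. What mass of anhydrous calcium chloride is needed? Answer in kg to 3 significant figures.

(a) 1.31 ppm; (b) 130 kg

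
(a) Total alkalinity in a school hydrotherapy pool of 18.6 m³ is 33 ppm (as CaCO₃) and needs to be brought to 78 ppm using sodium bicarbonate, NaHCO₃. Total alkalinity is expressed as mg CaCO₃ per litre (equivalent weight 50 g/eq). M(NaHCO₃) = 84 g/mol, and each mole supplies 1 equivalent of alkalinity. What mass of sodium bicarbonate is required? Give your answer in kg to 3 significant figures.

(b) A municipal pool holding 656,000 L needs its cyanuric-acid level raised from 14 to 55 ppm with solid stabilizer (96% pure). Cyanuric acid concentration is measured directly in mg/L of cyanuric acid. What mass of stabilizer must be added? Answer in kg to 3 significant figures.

(a) 1.41 kg; (b) 28.0 kg

(a) Volume: 18.6 m³ = 18,600 L.
(a) Alkalinity to add: (78 − 33) = 45 mg/L as CaCO₃ × 18,600 L = 837 g as CaCO₃.
(a) Equivalents: 837 g ÷ 50 g/eq = 16.74 eq.
(a) NaHCO₃ supplies 1 eq per mole → 16.74 mol.
(a) Mass: 16.74 mol × 84 g/mol = 1406 g.

(b) CYA to add: (55 − 14) = 41 mg/L × 656,000 L = 26,900 g cyanuric acid.
(b) At 96% purity: 26,900 / 0.96 = 28,020 g product.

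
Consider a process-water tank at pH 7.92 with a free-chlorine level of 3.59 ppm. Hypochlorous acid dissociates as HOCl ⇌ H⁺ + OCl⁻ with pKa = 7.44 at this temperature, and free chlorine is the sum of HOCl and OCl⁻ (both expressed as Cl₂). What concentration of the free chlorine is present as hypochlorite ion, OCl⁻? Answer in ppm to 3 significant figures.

2.70 ppm

[OCl⁻]/[HOCl] = 10^(pH − pKa) = 10^(7.92 − 7.44) = 10^0.48 = 3.02.
Fraction as HOCl = 1 / (1 + 3.02) = 0.2488.
OCl⁻ = (1 − 0.2488) × 3.59 ppm = 2.697 ppm.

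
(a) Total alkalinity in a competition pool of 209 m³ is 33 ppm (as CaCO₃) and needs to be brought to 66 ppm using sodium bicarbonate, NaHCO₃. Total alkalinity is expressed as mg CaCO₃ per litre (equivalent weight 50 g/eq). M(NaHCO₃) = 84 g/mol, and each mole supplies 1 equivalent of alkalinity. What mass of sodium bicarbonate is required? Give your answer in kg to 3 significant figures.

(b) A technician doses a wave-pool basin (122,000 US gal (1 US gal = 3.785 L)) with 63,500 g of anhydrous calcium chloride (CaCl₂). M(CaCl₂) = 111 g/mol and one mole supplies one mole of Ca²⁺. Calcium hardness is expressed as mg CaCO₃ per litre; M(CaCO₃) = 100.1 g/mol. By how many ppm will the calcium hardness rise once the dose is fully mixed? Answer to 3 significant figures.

(a) Volume: 209 m³ = 209,000 L.
(a) Alkalinity to add: (66 − 33) = 33 mg/L as CaCO₃ × 209,000 L = 6897 g as CaCO₃.
(a) Equivalents: 6897 g ÷ 50 g/eq = 137.9 eq.
(a) NaHCO₃ supplies 1 eq per mole → 137.9 mol.
(a) Mass: 137.9 mol × 84 g/mol = 11,590 g.

(b) Volume: 122,000 US gal × 3.785 L/gal = 461,770 L.
(b) Moles of Ca²⁺: 63,500 g ÷ 111 g/mol = 572.1 mol.
(b) As CaCO₃: 572.1 mol × 100.1 g/mol = 57,260 g.
(b) Rise: 57,260 g / 461,770 L × 1000 = 124 mg/L.

(a) 11.6 kg; (b) 124 ppm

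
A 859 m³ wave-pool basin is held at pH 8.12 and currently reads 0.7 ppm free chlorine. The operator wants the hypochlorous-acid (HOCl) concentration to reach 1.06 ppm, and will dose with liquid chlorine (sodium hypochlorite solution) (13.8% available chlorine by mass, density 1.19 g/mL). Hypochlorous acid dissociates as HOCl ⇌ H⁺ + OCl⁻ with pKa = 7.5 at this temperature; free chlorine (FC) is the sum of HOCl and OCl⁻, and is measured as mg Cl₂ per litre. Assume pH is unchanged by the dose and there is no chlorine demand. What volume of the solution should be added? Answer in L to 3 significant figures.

Volume: 859 m³ = 859,000 L.
[OCl⁻]/[HOCl] = 10^(pH − pKa) = 10^(8.12 − 7.5) = 4.169; fraction as HOCl = 1/(1 + 4.169) = 0.1935.
Free chlorine required for 1.06 ppm HOCl: 1.06 / 0.1935 = 5.479 ppm.
FC to add: 5.479 − 0.7 = 4.779 mg/L as Cl₂.
Cl₂ equivalent: 4.779 mg/L × 859,000 L = 4105 g.
Product at 13.8% available Cl: 4105 / 0.138 = 29,750 g.
Volume: 29,750 g ÷ 1.19 g/mL = 25,000 mL.

25.0 L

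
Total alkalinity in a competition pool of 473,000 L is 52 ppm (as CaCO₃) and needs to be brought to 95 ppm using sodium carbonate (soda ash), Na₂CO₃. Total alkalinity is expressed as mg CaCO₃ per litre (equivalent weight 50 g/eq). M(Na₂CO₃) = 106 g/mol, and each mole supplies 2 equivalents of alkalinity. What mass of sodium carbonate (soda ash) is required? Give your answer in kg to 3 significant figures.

21.6 kg

Alkalinity to add: (95 − 52) = 43 mg/L as CaCO₃ × 473,000 L = 20,340 g as CaCO₃.
Equivalents: 20,340 g ÷ 50 g/eq = 406.8 eq.
Each mole of Na₂CO₃ supplies 2 eq, so 406.8 / 2 = 203.4 mol.
Mass: 203.4 mol × 106 g/mol = 21,560 g.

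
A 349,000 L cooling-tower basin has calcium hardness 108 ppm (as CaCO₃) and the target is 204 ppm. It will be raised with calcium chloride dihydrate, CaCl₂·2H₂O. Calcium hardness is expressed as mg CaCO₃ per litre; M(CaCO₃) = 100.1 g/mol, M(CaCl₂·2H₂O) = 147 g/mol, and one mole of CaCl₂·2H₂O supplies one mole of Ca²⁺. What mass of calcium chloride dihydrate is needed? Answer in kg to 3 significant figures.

49.2 kg

Hardness to add: (204 − 108) = 96 mg/L as CaCO₃ × 349,000 L = 33,500 g as CaCO₃.
Moles of Ca²⁺ (1 mol Ca²⁺ ≡ 1 mol CaCO₃): 33,500 / 100.1 g/mol = 334.7 mol.
Mass of CaCl₂·2H₂O: 334.7 × 147 = 49,200 g.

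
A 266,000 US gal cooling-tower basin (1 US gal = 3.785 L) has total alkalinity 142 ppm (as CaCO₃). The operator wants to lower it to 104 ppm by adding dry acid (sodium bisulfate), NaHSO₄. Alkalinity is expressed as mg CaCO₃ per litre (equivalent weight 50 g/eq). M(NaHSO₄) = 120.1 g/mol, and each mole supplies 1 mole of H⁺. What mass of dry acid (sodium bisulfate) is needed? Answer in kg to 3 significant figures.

91.9 kg

Volume: 266,000 US gal × 3.785 L/gal = 1,006,810 L.
Alkalinity to neutralize: (142 − 104) = 38 mg/L as CaCO₃ × 1,006,810 L = 38,260 g as CaCO₃.
Equivalents of H⁺ required: 38,260 ÷ 50 g/eq = 765.2 eq = 765.2 mol NaHSO₄.
Mass of NaHSO₄: 765.2 × 120.1 = 91,900 g.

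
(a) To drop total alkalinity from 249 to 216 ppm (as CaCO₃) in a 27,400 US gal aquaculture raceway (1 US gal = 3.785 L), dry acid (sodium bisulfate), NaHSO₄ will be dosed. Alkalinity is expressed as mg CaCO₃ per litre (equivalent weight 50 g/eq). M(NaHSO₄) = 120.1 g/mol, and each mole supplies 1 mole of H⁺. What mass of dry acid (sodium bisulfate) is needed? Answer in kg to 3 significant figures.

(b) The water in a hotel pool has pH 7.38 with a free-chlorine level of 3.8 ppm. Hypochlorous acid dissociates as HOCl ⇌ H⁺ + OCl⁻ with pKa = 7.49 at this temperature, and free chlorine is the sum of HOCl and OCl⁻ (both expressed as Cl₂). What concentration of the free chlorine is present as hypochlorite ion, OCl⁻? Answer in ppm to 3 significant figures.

(a) Volume: 27,400 US gal × 3.785 L/gal = 103,709 L.
(a) Alkalinity to neutralize: (249 − 216) = 33 mg/L as CaCO₃ × 103,709 L = 3422 g as CaCO₃.
(a) Equivalents of H⁺ required: 3422 ÷ 50 g/eq = 68.45 eq = 68.45 mol NaHSO₄.
(a) Mass of NaHSO₄: 68.45 × 120.1 = 8221 g.

(b) [OCl⁻]/[HOCl] = 10^(pH − pKa) = 10^(7.38 − 7.49) = 10^-0.11 = 0.7762.
(b) Fraction as HOCl = 1 / (1 + 0.7762) = 0.563.
(b) OCl⁻ = (1 − 0.563) × 3.8 ppm = 1.661 ppm.

(a) 8.22 kg; (b) 1.66 ppm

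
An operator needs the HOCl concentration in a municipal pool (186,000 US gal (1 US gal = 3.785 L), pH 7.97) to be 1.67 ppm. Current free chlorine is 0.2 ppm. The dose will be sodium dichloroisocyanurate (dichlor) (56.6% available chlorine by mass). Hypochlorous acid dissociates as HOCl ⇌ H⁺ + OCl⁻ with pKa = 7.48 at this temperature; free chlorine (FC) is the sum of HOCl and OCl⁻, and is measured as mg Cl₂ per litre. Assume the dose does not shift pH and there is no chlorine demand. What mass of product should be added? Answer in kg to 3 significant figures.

8.25 kg

Volume: 186,000 US gal × 3.785 L/gal = 704,010 L.
[OCl⁻]/[HOCl] = 10^(pH − pKa) = 10^(7.97 − 7.48) = 3.09; fraction as HOCl = 1/(1 + 3.09) = 0.2445.
Free chlorine required for 1.67 ppm HOCl: 1.67 / 0.2445 = 6.831 ppm.
FC to add: 6.831 − 0.2 = 6.631 mg/L as Cl₂.
Cl₂ equivalent: 6.631 mg/L × 704,010 L = 4668 g.
Product at 56.6% available Cl: 4668 / 0.566 = 8248 g.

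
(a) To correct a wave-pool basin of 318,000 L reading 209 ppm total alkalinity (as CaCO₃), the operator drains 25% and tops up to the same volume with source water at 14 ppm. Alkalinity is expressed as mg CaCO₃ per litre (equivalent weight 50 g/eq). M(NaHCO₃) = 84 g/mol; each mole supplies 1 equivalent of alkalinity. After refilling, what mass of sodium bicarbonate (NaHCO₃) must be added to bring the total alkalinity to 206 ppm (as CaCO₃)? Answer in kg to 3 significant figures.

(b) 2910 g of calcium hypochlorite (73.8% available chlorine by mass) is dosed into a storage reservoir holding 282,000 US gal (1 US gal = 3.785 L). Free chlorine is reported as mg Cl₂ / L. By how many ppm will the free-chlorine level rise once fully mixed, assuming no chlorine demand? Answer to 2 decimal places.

(a) 24.4 kg; (b) 2.01 ppm

(a) After draining 25% and refilling: 209 × 0.75 + 14 × 0.25 = 160.25 ppm.
(a) Deficit to target: 206 − 160.25 = 45.75 mg/L.
(a) As CaCO₃: 45.75 mg/L × 318,000 L = 14,550 g; ÷ 50 g/eq ÷ 1 = 291 mol NaHCO₃.
(a) Mass: 291 × 84 = 24,440 g.

(b) Volume: 282,000 US gal × 3.785 L/gal = 1,067,370 L.
(b) Available chlorine delivered: 2910 g × 0.738 = 2148 g as Cl₂.
(b) Concentration rise: 2148 g / 1,067,370 L = 2.012 mg/L = 2.01 ppm.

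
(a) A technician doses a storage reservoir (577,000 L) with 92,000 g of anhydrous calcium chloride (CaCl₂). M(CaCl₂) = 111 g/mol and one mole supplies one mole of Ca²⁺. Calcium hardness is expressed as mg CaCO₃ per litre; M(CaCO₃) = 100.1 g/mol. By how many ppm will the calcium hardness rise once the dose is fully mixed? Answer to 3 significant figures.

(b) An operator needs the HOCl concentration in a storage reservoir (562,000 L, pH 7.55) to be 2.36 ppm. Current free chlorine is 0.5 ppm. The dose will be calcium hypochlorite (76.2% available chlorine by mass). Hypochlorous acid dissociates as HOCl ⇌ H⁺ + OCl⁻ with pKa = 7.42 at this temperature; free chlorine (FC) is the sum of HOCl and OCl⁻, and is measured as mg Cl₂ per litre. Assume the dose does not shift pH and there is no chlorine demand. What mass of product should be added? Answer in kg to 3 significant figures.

(a) 144 ppm; (b) 3.72 kg

(a) Moles of Ca²⁺: 92,000 g ÷ 111 g/mol = 828.8 mol.
(a) As CaCO₃: 828.8 mol × 100.1 g/mol = 82,970 g.
(a) Rise: 82,970 g / 577,000 L × 1000 = 143.8 mg/L.

(b) [OCl⁻]/[HOCl] = 10^(pH − pKa) = 10^(7.55 − 7.42) = 1.349; fraction as HOCl = 1/(1 + 1.349) = 0.4257.
(b) Free chlorine required for 2.36 ppm HOCl: 2.36 / 0.4257 = 5.544 ppm.
(b) FC to add: 5.544 − 0.5 = 5.044 mg/L as Cl₂.
(b) Cl₂ equivalent: 5.044 mg/L × 562,000 L = 2834 g.
(b) Product at 76.2% available Cl: 2834 / 0.762 = 3720 g.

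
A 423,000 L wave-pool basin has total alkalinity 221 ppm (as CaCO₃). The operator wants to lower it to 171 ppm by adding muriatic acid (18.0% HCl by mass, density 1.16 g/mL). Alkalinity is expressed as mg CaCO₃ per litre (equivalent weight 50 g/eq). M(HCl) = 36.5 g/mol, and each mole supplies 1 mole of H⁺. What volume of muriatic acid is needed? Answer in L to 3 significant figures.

Alkalinity to neutralize: (221 − 171) = 50 mg/L as CaCO₃ × 423,000 L = 21,150 g as CaCO₃.
Equivalents of H⁺ required: 21,150 ÷ 50 g/eq = 423 eq = 423 mol HCl.
Mass of HCl: 423 × 36.5 = 15,440 g.
Mass of 18.0% solution: 15,440 / 0.18 = 85,780 g.
Volume: 85,780 g ÷ 1.16 g/mL = 73,940 mL.

73.9 L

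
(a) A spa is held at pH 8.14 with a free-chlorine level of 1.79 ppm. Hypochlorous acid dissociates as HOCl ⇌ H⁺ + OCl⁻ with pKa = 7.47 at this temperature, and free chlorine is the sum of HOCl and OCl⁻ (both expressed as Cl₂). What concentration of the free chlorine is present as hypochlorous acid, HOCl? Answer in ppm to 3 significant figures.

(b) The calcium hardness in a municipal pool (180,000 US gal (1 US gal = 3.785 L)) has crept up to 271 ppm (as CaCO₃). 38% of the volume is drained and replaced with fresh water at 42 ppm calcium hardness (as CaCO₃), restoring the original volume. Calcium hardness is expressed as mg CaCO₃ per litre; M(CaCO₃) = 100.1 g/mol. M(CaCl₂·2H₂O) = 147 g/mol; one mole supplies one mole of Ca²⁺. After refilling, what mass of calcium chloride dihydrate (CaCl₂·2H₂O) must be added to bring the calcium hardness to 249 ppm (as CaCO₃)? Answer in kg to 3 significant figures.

(a) [OCl⁻]/[HOCl] = 10^(pH − pKa) = 10^(8.14 − 7.47) = 10^0.67 = 4.677.
(a) Fraction as HOCl = 1 / (1 + 4.677) = 0.1761.
(a) HOCl = 0.1761 × 1.79 ppm = 0.3153 ppm.

(b) Volume: 180,000 US gal × 3.785 L/gal = 681,300 L.
(b) After draining 38% and refilling: 271 × 0.62 + 42 × 0.38 = 183.98 ppm.
(b) Deficit to target: 249 − 183.98 = 65.02 mg/L.
(b) As CaCO₃: 65.02 mg/L × 681,300 L = 44,300 g; ÷ 100.1 = 442.5 mol Ca²⁺.
(b) Mass: 442.5 × 147 = 65,050 g.

(a) 0.315 ppm; (b) 65.1 kg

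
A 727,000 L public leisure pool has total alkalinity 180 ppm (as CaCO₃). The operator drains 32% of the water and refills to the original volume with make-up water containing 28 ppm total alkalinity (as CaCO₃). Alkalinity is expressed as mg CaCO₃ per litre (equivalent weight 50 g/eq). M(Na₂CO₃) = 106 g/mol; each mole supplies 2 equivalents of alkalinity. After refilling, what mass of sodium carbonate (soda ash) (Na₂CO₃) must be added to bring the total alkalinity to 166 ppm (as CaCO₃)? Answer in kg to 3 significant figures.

26.7 kg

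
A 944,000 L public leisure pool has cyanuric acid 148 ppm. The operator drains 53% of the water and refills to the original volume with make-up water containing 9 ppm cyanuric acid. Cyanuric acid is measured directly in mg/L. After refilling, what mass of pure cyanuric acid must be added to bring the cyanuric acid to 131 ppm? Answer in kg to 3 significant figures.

53.5 kg

After draining 53% and refilling: 148 × 0.47 + 9 × 0.53 = 74.33 ppm.
Deficit to target: 131 − 74.33 = 56.67 mg/L.
Mass: 56.67 mg/L × 944,000 L = 53,500 g cyanuric acid.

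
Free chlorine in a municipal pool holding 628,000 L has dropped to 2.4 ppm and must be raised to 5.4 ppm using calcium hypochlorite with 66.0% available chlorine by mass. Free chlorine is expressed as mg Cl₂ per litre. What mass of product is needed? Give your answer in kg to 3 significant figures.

2.85 kg

Chlorine deficit: 5.4 − 2.4 = 3 ppm = 3 mg/L as Cl₂.
Cl₂ equivalent needed: 3 mg/L × 628,000 L = 1,884,000 mg = 1884 g.
Product at 66.0% available chlorine: 1884 / 0.66 = 2855 g.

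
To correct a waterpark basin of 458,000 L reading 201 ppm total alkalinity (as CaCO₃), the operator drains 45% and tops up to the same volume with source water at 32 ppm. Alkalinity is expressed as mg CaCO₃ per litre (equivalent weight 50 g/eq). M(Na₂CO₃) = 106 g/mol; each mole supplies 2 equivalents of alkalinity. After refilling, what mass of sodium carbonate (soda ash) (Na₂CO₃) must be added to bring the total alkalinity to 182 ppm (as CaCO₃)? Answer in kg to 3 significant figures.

After draining 45% and refilling: 201 × 0.55 + 32 × 0.45 = 124.95 ppm.
Deficit to target: 182 − 124.95 = 57.05 mg/L.
As CaCO₃: 57.05 mg/L × 458,000 L = 26,130 g; ÷ 50 g/eq ÷ 2 = 261.3 mol Na₂CO₃.
Mass: 261.3 × 106 = 27,700 g.

27.7 kg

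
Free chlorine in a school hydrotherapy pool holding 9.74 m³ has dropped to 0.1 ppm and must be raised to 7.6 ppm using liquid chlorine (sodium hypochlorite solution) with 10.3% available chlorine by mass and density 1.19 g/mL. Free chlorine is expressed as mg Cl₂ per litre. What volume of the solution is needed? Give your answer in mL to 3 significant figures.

Volume: 9.74 m³ = 9,740 L.
Chlorine deficit: 7.6 − 0.1 = 7.5 ppm = 7.5 mg/L as Cl₂.
Cl₂ equivalent needed: 7.5 mg/L × 9,740 L = 73,050 mg = 73.05 g.
Product at 10.3% available chlorine: 73.05 / 0.103 = 709.2 g.
Volume at density 1.19 g/mL: 709.2 g ÷ 1.19 g/mL = 596 mL.

596 mL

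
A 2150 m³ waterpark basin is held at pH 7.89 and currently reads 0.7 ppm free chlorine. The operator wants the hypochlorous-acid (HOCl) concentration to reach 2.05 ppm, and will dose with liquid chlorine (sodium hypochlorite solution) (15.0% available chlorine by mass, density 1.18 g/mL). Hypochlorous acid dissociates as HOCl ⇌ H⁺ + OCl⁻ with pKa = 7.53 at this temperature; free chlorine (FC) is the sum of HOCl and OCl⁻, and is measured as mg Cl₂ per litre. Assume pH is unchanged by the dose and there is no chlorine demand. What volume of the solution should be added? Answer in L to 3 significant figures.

Volume: 2150 m³ = 2,150,000 L.
[OCl⁻]/[HOCl] = 10^(pH − pKa) = 10^(7.89 − 7.53) = 2.291; fraction as HOCl = 1/(1 + 2.291) = 0.3039.
Free chlorine required for 2.05 ppm HOCl: 2.05 / 0.3039 = 6.746 ppm.
FC to add: 6.746 − 0.7 = 6.046 mg/L as Cl₂.
Cl₂ equivalent: 6.046 mg/L × 2,150,000 L = 13,000 g.
Product at 15.0% available Cl: 13,000 / 0.15 = 86,660 g.
Volume: 86,660 g ÷ 1.18 g/mL = 73,440 mL.

73.4 L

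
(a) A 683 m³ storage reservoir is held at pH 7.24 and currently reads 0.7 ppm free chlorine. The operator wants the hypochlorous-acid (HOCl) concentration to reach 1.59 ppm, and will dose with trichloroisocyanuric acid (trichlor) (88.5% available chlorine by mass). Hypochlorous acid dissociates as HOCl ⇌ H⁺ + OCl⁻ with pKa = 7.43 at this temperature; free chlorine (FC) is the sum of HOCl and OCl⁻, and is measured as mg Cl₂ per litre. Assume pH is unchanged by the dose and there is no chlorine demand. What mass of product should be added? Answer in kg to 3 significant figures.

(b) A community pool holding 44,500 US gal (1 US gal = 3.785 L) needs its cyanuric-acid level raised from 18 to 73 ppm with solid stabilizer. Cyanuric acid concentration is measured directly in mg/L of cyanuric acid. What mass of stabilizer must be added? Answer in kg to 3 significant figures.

(a) Volume: 683 m³ = 683,000 L.
(a) [OCl⁻]/[HOCl] = 10^(pH − pKa) = 10^(7.24 − 7.43) = 0.6457; fraction as HOCl = 1/(1 + 0.6457) = 0.6077.
(a) Free chlorine required for 1.59 ppm HOCl: 1.59 / 0.6077 = 2.617 ppm.
(a) FC to add: 2.617 − 0.7 = 1.917 mg/L as Cl₂.
(a) Cl₂ equivalent: 1.917 mg/L × 683,000 L = 1309 g.
(a) Product at 88.5% available Cl: 1309 / 0.885 = 1479 g.

(b) Volume: 44,500 US gal × 3.785 L/gal = 168,432 L.
(b) CYA to add: (73 − 18) = 55 mg/L × 168,432 L = 9264 g cyanuric acid.

(a) 1.48 kg; (b) 9.26 kg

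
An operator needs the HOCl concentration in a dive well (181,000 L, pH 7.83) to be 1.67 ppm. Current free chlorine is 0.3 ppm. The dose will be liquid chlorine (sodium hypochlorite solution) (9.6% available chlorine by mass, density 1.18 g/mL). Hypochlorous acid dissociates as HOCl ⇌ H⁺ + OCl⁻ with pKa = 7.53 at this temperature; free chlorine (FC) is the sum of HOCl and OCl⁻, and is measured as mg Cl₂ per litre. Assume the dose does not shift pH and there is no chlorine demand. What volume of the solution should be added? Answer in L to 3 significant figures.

7.51 L

[OCl⁻]/[HOCl] = 10^(pH − pKa) = 10^(7.83 − 7.53) = 1.995; fraction as HOCl = 1/(1 + 1.995) = 0.3339.
Free chlorine required for 1.67 ppm HOCl: 1.67 / 0.3339 = 5.002 ppm.
FC to add: 5.002 − 0.3 = 4.702 mg/L as Cl₂.
Cl₂ equivalent: 4.702 mg/L × 181,000 L = 851.1 g.
Product at 9.6% available Cl: 851.1 / 0.096 = 8865 g.
Volume: 8865 g ÷ 1.18 g/mL = 7513 mL.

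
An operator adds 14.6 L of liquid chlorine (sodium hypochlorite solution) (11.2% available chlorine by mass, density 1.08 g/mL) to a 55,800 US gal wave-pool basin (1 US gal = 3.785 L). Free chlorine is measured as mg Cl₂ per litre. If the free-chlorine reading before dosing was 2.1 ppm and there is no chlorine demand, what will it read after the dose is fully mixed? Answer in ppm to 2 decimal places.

Volume: 55,800 US gal × 3.785 L/gal = 211,203 L.
Mass of solution: 14.6 L × 1000 mL/L × 1.08 g/mL = 15,770 g.
Available chlorine delivered: 15,770 g × 0.112 = 1766 g as Cl₂.
Concentration rise: 1766 g / 211,203 L = 8.362 mg/L = 8.36 ppm.
Final FC: 2.1 + 8.36 = 10.46 ppm.

10.46 ppm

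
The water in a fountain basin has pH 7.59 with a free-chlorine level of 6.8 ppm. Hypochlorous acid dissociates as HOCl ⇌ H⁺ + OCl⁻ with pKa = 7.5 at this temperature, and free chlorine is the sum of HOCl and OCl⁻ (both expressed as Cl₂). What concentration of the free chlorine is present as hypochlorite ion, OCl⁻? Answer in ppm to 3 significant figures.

3.75 ppm

[OCl⁻]/[HOCl] = 10^(pH − pKa) = 10^(7.59 − 7.5) = 10^0.09 = 1.23.
Fraction as HOCl = 1 / (1 + 1.23) = 0.4484.
OCl⁻ = (1 − 0.4484) × 6.8 ppm = 3.751 ppm.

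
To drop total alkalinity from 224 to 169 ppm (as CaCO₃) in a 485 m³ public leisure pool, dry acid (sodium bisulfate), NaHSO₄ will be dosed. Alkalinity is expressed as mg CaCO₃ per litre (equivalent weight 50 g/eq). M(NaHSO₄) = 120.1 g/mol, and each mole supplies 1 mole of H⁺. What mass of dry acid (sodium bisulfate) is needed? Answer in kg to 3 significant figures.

Volume: 485 m³ = 485,000 L.
Alkalinity to neutralize: (224 − 169) = 55 mg/L as CaCO₃ × 485,000 L = 26,680 g as CaCO₃.
Equivalents of H⁺ required: 26,680 ÷ 50 g/eq = 533.5 eq = 533.5 mol NaHSO₄.
Mass of NaHSO₄: 533.5 × 120.1 = 64,070 g.

64.1 kg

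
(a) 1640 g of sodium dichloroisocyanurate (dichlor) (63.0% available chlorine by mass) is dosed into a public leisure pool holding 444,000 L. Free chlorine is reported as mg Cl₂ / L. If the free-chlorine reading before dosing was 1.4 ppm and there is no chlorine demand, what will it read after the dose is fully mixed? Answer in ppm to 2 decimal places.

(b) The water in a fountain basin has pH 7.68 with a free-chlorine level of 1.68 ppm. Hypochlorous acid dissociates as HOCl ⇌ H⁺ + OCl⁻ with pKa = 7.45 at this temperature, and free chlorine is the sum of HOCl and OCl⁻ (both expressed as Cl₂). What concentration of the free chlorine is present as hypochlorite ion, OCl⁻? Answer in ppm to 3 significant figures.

(a) 3.73 ppm; (b) 1.06 ppm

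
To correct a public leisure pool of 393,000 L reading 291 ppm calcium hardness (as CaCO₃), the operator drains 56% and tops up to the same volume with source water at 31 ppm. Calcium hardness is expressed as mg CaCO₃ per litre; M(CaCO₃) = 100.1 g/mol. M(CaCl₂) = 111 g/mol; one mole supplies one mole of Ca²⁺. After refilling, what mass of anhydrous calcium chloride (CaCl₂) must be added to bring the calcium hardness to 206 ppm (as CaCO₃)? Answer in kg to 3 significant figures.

26.4 kg

After draining 56% and refilling: 291 × 0.44 + 31 × 0.56 = 145.4 ppm.
Deficit to target: 206 − 145.4 = 60.6 mg/L.
As CaCO₃: 60.6 mg/L × 393,000 L = 23,820 g; ÷ 100.1 = 237.9 mol Ca²⁺.
Mass: 237.9 × 111 = 26,410 g.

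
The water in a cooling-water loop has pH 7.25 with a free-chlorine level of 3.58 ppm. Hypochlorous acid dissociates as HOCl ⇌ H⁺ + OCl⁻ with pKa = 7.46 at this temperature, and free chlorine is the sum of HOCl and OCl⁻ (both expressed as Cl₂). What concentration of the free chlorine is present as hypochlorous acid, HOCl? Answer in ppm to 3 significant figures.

2.21 ppm

[OCl⁻]/[HOCl] = 10^(pH − pKa) = 10^(7.25 − 7.46) = 10^-0.21 = 0.6166.
Fraction as HOCl = 1 / (1 + 0.6166) = 0.6186.
HOCl = 0.6186 × 3.58 ppm = 2.215 ppm.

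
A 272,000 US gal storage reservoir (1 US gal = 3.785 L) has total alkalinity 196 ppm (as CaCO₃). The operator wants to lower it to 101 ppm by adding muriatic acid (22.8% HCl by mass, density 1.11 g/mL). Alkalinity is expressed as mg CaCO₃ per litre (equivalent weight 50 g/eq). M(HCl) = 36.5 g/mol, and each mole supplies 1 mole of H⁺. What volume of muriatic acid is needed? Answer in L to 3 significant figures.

282 L

Volume: 272,000 US gal × 3.785 L/gal = 1,029,520 L.
Alkalinity to neutralize: (196 − 101) = 95 mg/L as CaCO₃ × 1,029,520 L = 97,800 g as CaCO₃.
Equivalents of H⁺ required: 97,800 ÷ 50 g/eq = 1956 eq = 1956 mol HCl.
Mass of HCl: 1956 × 36.5 = 71,400 g.
Mass of 22.8% solution: 71,400 / 0.228 = 313,100 g.
Volume: 313,100 g ÷ 1.11 g/mL = 282,100 mL.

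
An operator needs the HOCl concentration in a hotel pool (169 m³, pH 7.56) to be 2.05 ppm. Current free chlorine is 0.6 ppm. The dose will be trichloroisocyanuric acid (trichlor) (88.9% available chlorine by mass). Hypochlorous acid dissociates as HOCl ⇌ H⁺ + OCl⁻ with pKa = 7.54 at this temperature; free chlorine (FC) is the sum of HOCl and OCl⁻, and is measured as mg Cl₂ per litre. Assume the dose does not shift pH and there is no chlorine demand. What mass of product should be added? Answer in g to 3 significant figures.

684 g

Volume: 169 m³ = 169,000 L.
[OCl⁻]/[HOCl] = 10^(pH − pKa) = 10^(7.56 − 7.54) = 1.047; fraction as HOCl = 1/(1 + 1.047) = 0.4885.
Free chlorine required for 2.05 ppm HOCl: 2.05 / 0.4885 = 4.197 ppm.
FC to add: 4.197 − 0.6 = 3.597 mg/L as Cl₂.
Cl₂ equivalent: 3.597 mg/L × 169,000 L = 607.8 g.
Product at 88.9% available Cl: 607.8 / 0.889 = 683.7 g.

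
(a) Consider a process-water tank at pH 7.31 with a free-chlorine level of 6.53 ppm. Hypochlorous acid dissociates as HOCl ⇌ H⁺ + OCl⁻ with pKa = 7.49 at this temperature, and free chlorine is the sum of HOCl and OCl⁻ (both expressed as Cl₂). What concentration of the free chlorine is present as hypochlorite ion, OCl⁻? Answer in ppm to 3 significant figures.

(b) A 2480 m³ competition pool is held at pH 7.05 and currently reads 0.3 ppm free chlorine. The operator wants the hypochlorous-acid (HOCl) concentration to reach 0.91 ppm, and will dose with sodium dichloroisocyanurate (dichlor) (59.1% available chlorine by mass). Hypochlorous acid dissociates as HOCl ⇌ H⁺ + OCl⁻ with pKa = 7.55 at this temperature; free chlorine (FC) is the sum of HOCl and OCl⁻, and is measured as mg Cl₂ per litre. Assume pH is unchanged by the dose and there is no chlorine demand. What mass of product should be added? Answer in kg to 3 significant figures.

(a) 2.60 ppm; (b) 3.77 kg

(a) [OCl⁻]/[HOCl] = 10^(pH − pKa) = 10^(7.31 − 7.49) = 10^-0.18 = 0.6607.
(a) Fraction as HOCl = 1 / (1 + 0.6607) = 0.6022.
(a) OCl⁻ = (1 − 0.6022) × 6.53 ppm = 2.598 ppm.

(b) Volume: 2480 m³ = 2,480,000 L.
(b) [OCl⁻]/[HOCl] = 10^(pH − pKa) = 10^(7.05 − 7.55) = 0.3162; fraction as HOCl = 1/(1 + 0.3162) = 0.7597.
(b) Free chlorine required for 0.91 ppm HOCl: 0.91 / 0.7597 = 1.198 ppm.
(b) FC to add: 1.198 − 0.3 = 0.8978 mg/L as Cl₂.
(b) Cl₂ equivalent: 0.8978 mg/L × 2,480,000 L = 2226 g.
(b) Product at 59.1% available Cl: 2226 / 0.591 = 3767 g.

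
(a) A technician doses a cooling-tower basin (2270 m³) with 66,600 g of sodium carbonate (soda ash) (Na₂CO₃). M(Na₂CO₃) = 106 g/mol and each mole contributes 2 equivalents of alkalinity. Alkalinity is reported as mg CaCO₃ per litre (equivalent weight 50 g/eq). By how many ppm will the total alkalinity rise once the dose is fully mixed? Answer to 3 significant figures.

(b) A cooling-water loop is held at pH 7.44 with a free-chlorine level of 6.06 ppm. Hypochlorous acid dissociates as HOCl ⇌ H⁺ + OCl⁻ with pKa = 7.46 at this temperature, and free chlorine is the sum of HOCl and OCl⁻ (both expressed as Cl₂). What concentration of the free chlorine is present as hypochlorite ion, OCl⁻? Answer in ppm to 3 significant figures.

(a) 27.7 ppm; (b) 2.96 ppm

(a) Volume: 2270 m³ = 2,270,000 L.
(a) Moles of Na₂CO₃: 66,600 g ÷ 106 g/mol = 628.3 mol → 1257 eq of alkalinity.
(a) As CaCO₃: 1257 eq × 50 g/eq = 62,830 g.
(a) Rise: 62,830 g / 2,270,000 L × 1000 = 27.68 mg/L.

(b) [OCl⁻]/[HOCl] = 10^(pH − pKa) = 10^(7.44 − 7.46) = 10^-0.02 = 0.955.
(b) Fraction as HOCl = 1 / (1 + 0.955) = 0.5115.
(b) OCl⁻ = (1 − 0.5115) × 6.06 ppm = 2.96 ppm.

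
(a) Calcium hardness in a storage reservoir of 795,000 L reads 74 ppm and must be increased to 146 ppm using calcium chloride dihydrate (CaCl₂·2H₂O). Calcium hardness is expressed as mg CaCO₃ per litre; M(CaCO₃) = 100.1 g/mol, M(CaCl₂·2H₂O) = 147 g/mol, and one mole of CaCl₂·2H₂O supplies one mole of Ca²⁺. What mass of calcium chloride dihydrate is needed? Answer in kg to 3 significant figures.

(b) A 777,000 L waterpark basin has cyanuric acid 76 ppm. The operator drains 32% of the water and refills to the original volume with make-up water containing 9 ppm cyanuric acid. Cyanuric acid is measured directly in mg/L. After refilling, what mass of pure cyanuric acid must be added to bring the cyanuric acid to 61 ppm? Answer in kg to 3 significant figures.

(a) 84.1 kg; (b) 5.00 kg

(a) Hardness to add: (146 − 74) = 72 mg/L as CaCO₃ × 795,000 L = 57,240 g as CaCO₃.
(a) Moles of Ca²⁺ (1 mol Ca²⁺ ≡ 1 mol CaCO₃): 57,240 / 100.1 g/mol = 571.8 mol.
(a) Mass of CaCl₂·2H₂O: 571.8 × 147 = 84,060 g.

(b) After draining 32% and refilling: 76 × 0.68 + 9 × 0.32 = 54.56 ppm.
(b) Deficit to target: 61 − 54.56 = 6.44 mg/L.
(b) Mass: 6.44 mg/L × 777,000 L = 5004 g cyanuric acid.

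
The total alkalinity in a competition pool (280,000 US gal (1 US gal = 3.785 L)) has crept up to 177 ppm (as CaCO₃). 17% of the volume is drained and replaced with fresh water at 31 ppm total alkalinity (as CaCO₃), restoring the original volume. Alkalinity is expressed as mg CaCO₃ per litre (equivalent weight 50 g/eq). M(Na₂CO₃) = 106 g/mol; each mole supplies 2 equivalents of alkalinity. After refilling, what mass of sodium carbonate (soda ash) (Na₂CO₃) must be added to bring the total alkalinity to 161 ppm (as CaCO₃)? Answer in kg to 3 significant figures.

9.91 kg

Volume: 280,000 US gal × 3.785 L/gal = 1,059,800 L.
After draining 17% and refilling: 177 × 0.83 + 31 × 0.17 = 152.18 ppm.
Deficit to target: 161 − 152.18 = 8.82 mg/L.
As CaCO₃: 8.82 mg/L × 1,059,800 L = 9347 g; ÷ 50 g/eq ÷ 2 = 93.47 mol Na₂CO₃.
Mass: 93.47 × 106 = 9908 g.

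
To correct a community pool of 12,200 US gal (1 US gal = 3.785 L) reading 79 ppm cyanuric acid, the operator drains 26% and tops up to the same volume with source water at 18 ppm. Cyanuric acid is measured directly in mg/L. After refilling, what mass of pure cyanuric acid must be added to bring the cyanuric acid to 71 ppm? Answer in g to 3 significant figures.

Volume: 12,200 US gal × 3.785 L/gal = 46,177 L.
After draining 26% and refilling: 79 × 0.74 + 18 × 0.26 = 63.14 ppm.
Deficit to target: 71 − 63.14 = 7.86 mg/L.
Mass: 7.86 mg/L × 46,177 L = 363 g cyanuric acid.

363 g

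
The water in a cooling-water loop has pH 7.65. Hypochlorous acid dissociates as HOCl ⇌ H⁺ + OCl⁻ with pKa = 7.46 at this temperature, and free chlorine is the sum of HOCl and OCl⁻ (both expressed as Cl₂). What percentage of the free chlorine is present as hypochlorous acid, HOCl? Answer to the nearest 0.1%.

[OCl⁻]/[HOCl] = 10^(pH − pKa) = 10^(7.65 − 7.46) = 10^0.19 = 1.549.
Fraction as HOCl = 1 / (1 + 1.549) = 0.3923.

39.2%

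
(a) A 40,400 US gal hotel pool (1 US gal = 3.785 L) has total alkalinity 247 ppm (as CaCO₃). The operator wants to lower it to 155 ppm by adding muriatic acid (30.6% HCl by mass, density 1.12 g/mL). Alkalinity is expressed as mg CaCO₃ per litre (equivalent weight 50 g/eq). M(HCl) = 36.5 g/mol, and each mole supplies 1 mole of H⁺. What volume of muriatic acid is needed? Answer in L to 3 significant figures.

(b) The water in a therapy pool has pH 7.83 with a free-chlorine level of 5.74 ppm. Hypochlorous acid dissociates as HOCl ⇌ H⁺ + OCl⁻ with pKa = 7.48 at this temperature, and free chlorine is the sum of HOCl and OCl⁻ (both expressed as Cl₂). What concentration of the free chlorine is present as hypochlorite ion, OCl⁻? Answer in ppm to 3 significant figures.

(a) 30.0 L; (b) 3.97 ppm

(a) Volume: 40,400 US gal × 3.785 L/gal = 152,914 L.
(a) Alkalinity to neutralize: (247 − 155) = 92 mg/L as CaCO₃ × 152,914 L = 14,070 g as CaCO₃.
(a) Equivalents of H⁺ required: 14,070 ÷ 50 g/eq = 281.4 eq = 281.4 mol HCl.
(a) Mass of HCl: 281.4 × 36.5 = 10,270 g.
(a) Mass of 30.6% solution: 10,270 / 0.306 = 33,560 g.
(a) Volume: 33,560 g ÷ 1.12 g/mL = 29,970 mL.

(b) [OCl⁻]/[HOCl] = 10^(pH − pKa) = 10^(7.83 − 7.48) = 10^0.35 = 2.239.
(b) Fraction as HOCl = 1 / (1 + 2.239) = 0.3088.
(b) OCl⁻ = (1 − 0.3088) × 5.74 ppm = 3.968 ppm.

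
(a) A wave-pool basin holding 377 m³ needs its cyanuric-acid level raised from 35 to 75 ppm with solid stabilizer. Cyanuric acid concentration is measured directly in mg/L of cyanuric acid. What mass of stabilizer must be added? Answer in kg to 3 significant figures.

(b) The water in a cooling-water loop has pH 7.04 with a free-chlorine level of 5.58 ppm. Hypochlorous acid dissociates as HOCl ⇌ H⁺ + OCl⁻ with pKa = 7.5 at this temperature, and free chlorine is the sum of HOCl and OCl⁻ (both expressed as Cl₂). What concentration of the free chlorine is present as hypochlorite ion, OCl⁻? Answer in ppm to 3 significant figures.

(a) 15.1 kg; (b) 1.44 ppm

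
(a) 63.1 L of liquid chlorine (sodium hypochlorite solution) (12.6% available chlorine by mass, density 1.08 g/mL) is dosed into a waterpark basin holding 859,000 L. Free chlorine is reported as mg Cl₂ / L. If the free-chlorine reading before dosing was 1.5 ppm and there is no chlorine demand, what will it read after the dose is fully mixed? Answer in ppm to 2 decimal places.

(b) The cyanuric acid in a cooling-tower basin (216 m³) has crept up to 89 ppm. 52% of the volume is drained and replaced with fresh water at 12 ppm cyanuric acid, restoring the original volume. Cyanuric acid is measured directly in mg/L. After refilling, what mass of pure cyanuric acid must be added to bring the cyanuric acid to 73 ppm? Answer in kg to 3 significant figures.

(a) Mass of solution: 63.1 L × 1000 mL/L × 1.08 g/mL = 68,150 g.
(a) Available chlorine delivered: 68,150 g × 0.126 = 8587 g as Cl₂.
(a) Concentration rise: 8587 g / 859,000 L = 9.996 mg/L = 10.00 ppm.
(a) Final FC: 1.5 + 10.00 = 11.50 ppm.

(b) Volume: 216 m³ = 216,000 L.
(b) After draining 52% and refilling: 89 × 0.48 + 12 × 0.52 = 48.96 ppm.
(b) Deficit to target: 73 − 48.96 = 24.04 mg/L.
(b) Mass: 24.04 mg/L × 216,000 L = 5193 g cyanuric acid.

(a) 11.50 ppm; (b) 5.19 kg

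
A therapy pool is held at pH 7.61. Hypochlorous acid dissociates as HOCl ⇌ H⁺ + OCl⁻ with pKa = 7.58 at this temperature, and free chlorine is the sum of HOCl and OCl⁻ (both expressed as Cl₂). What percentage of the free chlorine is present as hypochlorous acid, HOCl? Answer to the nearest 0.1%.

[OCl⁻]/[HOCl] = 10^(pH − pKa) = 10^(7.61 − 7.58) = 10^0.03 = 1.072.
Fraction as HOCl = 1 / (1 + 1.072) = 0.4827.

48.3%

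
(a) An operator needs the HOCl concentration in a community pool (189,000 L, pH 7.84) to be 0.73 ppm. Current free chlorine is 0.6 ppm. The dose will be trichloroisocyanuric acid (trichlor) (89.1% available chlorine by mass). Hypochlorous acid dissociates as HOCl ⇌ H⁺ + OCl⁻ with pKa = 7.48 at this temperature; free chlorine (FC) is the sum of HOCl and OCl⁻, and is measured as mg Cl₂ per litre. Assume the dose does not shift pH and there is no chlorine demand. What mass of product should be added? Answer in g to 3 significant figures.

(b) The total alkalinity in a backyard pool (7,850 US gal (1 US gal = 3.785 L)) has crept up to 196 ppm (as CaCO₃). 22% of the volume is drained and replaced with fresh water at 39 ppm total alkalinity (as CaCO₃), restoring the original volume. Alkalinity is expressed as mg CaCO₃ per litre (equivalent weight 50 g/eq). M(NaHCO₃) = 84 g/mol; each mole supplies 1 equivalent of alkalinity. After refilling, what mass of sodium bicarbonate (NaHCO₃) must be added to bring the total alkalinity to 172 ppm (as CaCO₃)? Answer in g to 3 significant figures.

(a) 382 g; (b) 526 g

(a) [OCl⁻]/[HOCl] = 10^(pH − pKa) = 10^(7.84 − 7.48) = 2.291; fraction as HOCl = 1/(1 + 2.291) = 0.3039.
(a) Free chlorine required for 0.73 ppm HOCl: 0.73 / 0.3039 = 2.402 ppm.
(a) FC to add: 2.402 − 0.6 = 1.802 mg/L as Cl₂.
(a) Cl₂ equivalent: 1.802 mg/L × 189,000 L = 340.6 g.
(a) Product at 89.1% available Cl: 340.6 / 0.891 = 382.3 g.

(b) Volume: 7,850 US gal × 3.785 L/gal = 29,712 L.
(b) After draining 22% and refilling: 196 × 0.78 + 39 × 0.22 = 161.46 ppm.
(b) Deficit to target: 172 − 161.46 = 10.54 mg/L.
(b) As CaCO₃: 10.54 mg/L × 29,712 L = 313.2 g; ÷ 50 g/eq ÷ 1 = 6.263 mol NaHCO₃.
(b) Mass: 6.263 × 84 = 526.1 g.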